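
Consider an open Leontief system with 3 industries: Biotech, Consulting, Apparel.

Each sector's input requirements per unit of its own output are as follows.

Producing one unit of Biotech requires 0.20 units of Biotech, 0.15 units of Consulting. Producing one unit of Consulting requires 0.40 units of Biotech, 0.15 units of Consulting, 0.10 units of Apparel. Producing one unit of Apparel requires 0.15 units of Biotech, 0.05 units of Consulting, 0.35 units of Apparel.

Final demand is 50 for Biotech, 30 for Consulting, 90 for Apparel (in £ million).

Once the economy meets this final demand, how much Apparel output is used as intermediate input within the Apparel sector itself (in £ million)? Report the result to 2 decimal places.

I − A =
  [   0.80    -0.40    -0.15]
  [  -0.15     0.85    -0.05]
  [   0.00    -0.10     0.65]
Cofactors of I−A, C_ij = (−1)^(i+j)·(minor ij) (rows/columns in the sector order above):
  C_11 = (0.85)(0.65) − (-0.05)(-0.10) = 0.5475
  C_12 = −[(-0.15)(0.65) − (-0.05)(0.00)] = 0.0975
  C_13 = (-0.15)(-0.10) − (0.85)(0.00) = 0.0150
  C_21 = −[(-0.40)(0.65) − (-0.15)(-0.10)] = 0.2750
  C_22 = (0.80)(0.65) − (-0.15)(0.00) = 0.5200
  C_23 = −[(0.80)(-0.10) − (-0.40)(0.00)] = 0.0800
  C_31 = (-0.40)(-0.05) − (-0.15)(0.85) = 0.1475
  C_32 = −[(0.80)(-0.05) − (-0.15)(-0.15)] = 0.0625
  C_33 = (0.80)(0.85) − (-0.40)(-0.15) = 0.6200
det(I−A) = Σ_j (I−A)_1j·C_1j = (0.80)(0.5475) + (-0.40)(0.0975) + (-0.15)(0.0150) = 0.39675
adj(I−A) = Cᵀ =
  [ 0.5475   0.2750   0.1475]
  [ 0.0975   0.5200   0.0625]
  [ 0.0150   0.0800   0.6200]
(I − A)⁻¹ = adj(I−A) / det(I−A) ≈
  [   1.3800     0.6931     0.3718]
  [   0.2457     1.3106     0.1575]
  [   0.0378     0.2016     1.5627]
First solve x = (I − A)⁻¹ d = adj(I−A)·d / det(I−A); in particular x_A = (0.0150·50 + 0.0800·30 + 0.6200·90) / 0.39675 = 58.95 / 0.39675 ≈ 148.5822.
Intermediate flow from A to A: z_AA = a_AA · x_A = 0.35 × 58.95 / 0.39675 = 20.6325 / 0.39675 ≈ 52.00.

z_AA = 52.00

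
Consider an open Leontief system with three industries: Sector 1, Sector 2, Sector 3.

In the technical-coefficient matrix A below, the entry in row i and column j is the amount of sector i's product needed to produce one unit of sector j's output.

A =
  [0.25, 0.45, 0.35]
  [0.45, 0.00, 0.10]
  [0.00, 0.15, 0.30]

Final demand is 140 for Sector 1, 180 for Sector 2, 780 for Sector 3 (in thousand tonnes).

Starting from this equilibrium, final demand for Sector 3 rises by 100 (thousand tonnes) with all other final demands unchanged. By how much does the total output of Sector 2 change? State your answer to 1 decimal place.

I − A =
  [   0.75    -0.45    -0.35]
  [  -0.45     1.00    -0.10]
  [   0.00    -0.15     0.70]
Cofactors of I−A, C_ij = (−1)^(i+j)·(minor ij) (rows/columns in the sector order above):
  C_11 = (1.00)(0.70) − (-0.10)(-0.15) = 0.6850
  C_12 = −[(-0.45)(0.70) − (-0.10)(0.00)] = 0.3150
  C_13 = (-0.45)(-0.15) − (1.00)(0.00) = 0.0675
  C_21 = −[(-0.45)(0.70) − (-0.35)(-0.15)] = 0.3675
  C_22 = (0.75)(0.70) − (-0.35)(0.00) = 0.5250
  C_23 = −[(0.75)(-0.15) − (-0.45)(0.00)] = 0.1125
  C_31 = (-0.45)(-0.10) − (-0.35)(1.00) = 0.3950
  C_32 = −[(0.75)(-0.10) − (-0.35)(-0.45)] = 0.2325
  C_33 = (0.75)(1.00) − (-0.45)(-0.45) = 0.5475
det(I−A) = Σ_j (I−A)_1j·C_1j = (0.75)(0.6850) + (-0.45)(0.3150) + (-0.35)(0.0675) = 0.348375
adj(I−A) = Cᵀ =
  [ 0.6850   0.3675   0.3950]
  [ 0.3150   0.5250   0.2325]
  [ 0.0675   0.1125   0.5475]
(I − A)⁻¹ = adj(I−A) / det(I−A) ≈
  [   1.9663     1.0549     1.1338]
  [   0.9042     1.5070     0.6674]
  [   0.1938     0.3229     1.5716]
Δx = (I − A)⁻¹ Δd with Δd having +100 in the Sector 3 component and 0 elsewhere.
So Δx_2 = L_23 · (+100), where L_23 = adj(I−A)_23 / det(I−A) = 0.2325 / 0.348375.
Δx_2 = 0.2325 × (+100) / 0.348375 = 23.25 / 0.348375 ≈ 66.7.

Δx_2 = 66.7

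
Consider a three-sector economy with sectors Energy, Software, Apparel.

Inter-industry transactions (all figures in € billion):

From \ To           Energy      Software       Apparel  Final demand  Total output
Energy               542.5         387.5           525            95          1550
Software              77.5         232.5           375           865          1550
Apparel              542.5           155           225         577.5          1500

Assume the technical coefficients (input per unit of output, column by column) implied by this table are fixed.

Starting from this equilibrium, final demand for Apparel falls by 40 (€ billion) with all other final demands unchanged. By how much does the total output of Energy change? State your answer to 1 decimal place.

Δx_E = -45.7

Technical coefficients a_ij = z_ij / X_j:
  a_EE = 542.5/1550 = 0.35, a_SE = 77.5/1550 = 0.05, a_AE = 542.5/1550 = 0.35
  a_ES = 387.5/1550 = 0.25, a_SS = 232.5/1550 = 0.15, a_AS = 155/1550 = 0.10
  a_EA = 525/1500 = 0.35, a_SA = 375/1500 = 0.25, a_AA = 225/1500 = 0.15
I − A =
  [   0.65    -0.25    -0.35]
  [  -0.05     0.85    -0.25]
  [  -0.35    -0.10     0.85]
Cofactors of I−A, C_ij = (−1)^(i+j)·(minor ij) (rows/columns in the sector order above):
  C_11 = (0.85)(0.85) − (-0.25)(-0.10) = 0.6975
  C_12 = −[(-0.05)(0.85) − (-0.25)(-0.35)] = 0.1300
  C_13 = (-0.05)(-0.10) − (0.85)(-0.35) = 0.3025
  C_21 = −[(-0.25)(0.85) − (-0.35)(-0.10)] = 0.2475
  C_22 = (0.65)(0.85) − (-0.35)(-0.35) = 0.4300
  C_23 = −[(0.65)(-0.10) − (-0.25)(-0.35)] = 0.1525
  C_31 = (-0.25)(-0.25) − (-0.35)(0.85) = 0.3600
  C_32 = −[(0.65)(-0.25) − (-0.35)(-0.05)] = 0.1800
  C_33 = (0.65)(0.85) − (-0.25)(-0.05) = 0.5400
det(I−A) = Σ_j (I−A)_1j·C_1j = (0.65)(0.6975) + (-0.25)(0.1300) + (-0.35)(0.3025) = 0.3150
adj(I−A) = Cᵀ =
  [ 0.6975   0.2475   0.3600]
  [ 0.1300   0.4300   0.1800]
  [ 0.3025   0.1525   0.5400]
(I − A)⁻¹ = adj(I−A) / det(I−A) ≈
  [   2.2143     0.7857     1.1429]
  [   0.4127     1.3651     0.5714]
  [   0.9603     0.4841     1.7143]
Δx = (I − A)⁻¹ Δd with Δd having -40 in the Apparel component and 0 elsewhere.
So Δx_E = L_EA · (-40), where L_EA = adj(I−A)_EA / det(I−A) = 0.3600 / 0.3150.
Δx_E = 0.3600 × (-40) / 0.3150 = -14.40 / 0.3150 ≈ -45.7.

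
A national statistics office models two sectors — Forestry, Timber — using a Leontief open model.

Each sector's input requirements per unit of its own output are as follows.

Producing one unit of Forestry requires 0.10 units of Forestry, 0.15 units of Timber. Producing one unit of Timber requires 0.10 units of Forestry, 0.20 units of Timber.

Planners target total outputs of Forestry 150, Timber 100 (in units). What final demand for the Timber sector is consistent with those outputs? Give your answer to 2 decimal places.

I − A =
  [   0.90    -0.10]
  [  -0.15     0.80]
d = (I − A) x:
  d_F = (+0.90)·150 + (-0.10)·100 = 125.00
  d_T = (-0.15)·150 + (+0.80)·100 = 57.50

d_T = 57.50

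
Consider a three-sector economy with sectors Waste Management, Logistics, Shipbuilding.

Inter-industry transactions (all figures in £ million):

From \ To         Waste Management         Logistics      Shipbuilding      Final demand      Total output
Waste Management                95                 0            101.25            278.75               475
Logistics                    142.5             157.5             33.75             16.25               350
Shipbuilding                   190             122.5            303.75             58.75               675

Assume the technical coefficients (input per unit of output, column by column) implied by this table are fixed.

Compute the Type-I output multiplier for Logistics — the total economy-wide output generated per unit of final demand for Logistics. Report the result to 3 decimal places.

Technical coefficients a_ij = z_ij / X_j:
  a_11 = 95/475 = 0.20, a_21 = 142.5/475 = 0.30, a_31 = 190/475 = 0.40
  a_12 = 0/350 = 0.00, a_22 = 157.5/350 = 0.45, a_32 = 122.5/350 = 0.35
  a_13 = 101.25/675 = 0.15, a_23 = 33.75/675 = 0.05, a_33 = 303.75/675 = 0.45
I − A =
  [   0.80     0.00    -0.15]
  [  -0.30     0.55    -0.05]
  [  -0.40    -0.35     0.55]
Cofactors of I−A, C_ij = (−1)^(i+j)·(minor ij) (rows/columns in the sector order above):
  C_11 = (0.55)(0.55) − (-0.05)(-0.35) = 0.2850
  C_12 = −[(-0.30)(0.55) − (-0.05)(-0.40)] = 0.1850
  C_13 = (-0.30)(-0.35) − (0.55)(-0.40) = 0.3250
  C_21 = −[(0.00)(0.55) − (-0.15)(-0.35)] = 0.0525
  C_22 = (0.80)(0.55) − (-0.15)(-0.40) = 0.3800
  C_23 = −[(0.80)(-0.35) − (0.00)(-0.40)] = 0.2800
  C_31 = (0.00)(-0.05) − (-0.15)(0.55) = 0.0825
  C_32 = −[(0.80)(-0.05) − (-0.15)(-0.30)] = 0.0850
  C_33 = (0.80)(0.55) − (0.00)(-0.30) = 0.4400
det(I−A) = Σ_j (I−A)_1j·C_1j = (0.80)(0.2850) + (0.00)(0.1850) + (-0.15)(0.3250) = 0.17925
adj(I−A) = Cᵀ =
  [ 0.2850   0.0525   0.0825]
  [ 0.1850   0.3800   0.0850]
  [ 0.3250   0.2800   0.4400]
(I − A)⁻¹ = adj(I−A) / det(I−A) ≈
  [   1.5900     0.2929     0.4603]
  [   1.0321     2.1199     0.4742]
  [   1.8131     1.5621     2.4547]
The output multiplier for sector j is the column-j sum of the Leontief inverse (I − A)⁻¹ = adj(I−A) / det(I−A).
Column 2 of adj(I−A): (0.0525, 0.3800, 0.2800); det(I−A) = 0.17925.
m_2 = (0.0525 + 0.3800 + 0.2800) / 0.17925 = 0.7125 / 0.17925 ≈ 3.975.

m_2 = 3.975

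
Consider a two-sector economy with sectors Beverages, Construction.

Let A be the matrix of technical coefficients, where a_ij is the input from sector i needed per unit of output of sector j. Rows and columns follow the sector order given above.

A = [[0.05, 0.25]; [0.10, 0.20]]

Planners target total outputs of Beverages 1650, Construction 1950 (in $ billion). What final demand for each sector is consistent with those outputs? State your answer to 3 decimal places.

I − A =
  [   0.95    -0.25]
  [  -0.10     0.80]
d = (I − A) x:
  d_B = (+0.95)·1650 + (-0.25)·1950 = 1080.000
  d_C = (-0.10)·1650 + (+0.80)·1950 = 1395.000

d_B = 1080.000, d_C = 1395.000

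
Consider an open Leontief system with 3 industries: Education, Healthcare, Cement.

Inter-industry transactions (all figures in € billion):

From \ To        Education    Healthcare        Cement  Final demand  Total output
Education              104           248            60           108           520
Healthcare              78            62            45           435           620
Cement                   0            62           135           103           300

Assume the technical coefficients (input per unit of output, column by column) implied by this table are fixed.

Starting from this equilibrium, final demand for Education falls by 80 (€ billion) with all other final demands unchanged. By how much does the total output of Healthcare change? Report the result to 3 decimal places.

Technical coefficients a_ij = z_ij / X_j:
  a_11 = 104/520 = 0.20, a_21 = 78/520 = 0.15, a_31 = 0/520 = 0.00
  a_12 = 248/620 = 0.40, a_22 = 62/620 = 0.10, a_32 = 62/620 = 0.10
  a_13 = 60/300 = 0.20, a_23 = 45/300 = 0.15, a_33 = 135/300 = 0.45
I − A =
  [   0.80    -0.40    -0.20]
  [  -0.15     0.90    -0.15]
  [   0.00    -0.10     0.55]
Cofactors of I−A, C_ij = (−1)^(i+j)·(minor ij) (rows/columns in the sector order above):
  C_11 = (0.90)(0.55) − (-0.15)(-0.10) = 0.4800
  C_12 = −[(-0.15)(0.55) − (-0.15)(0.00)] = 0.0825
  C_13 = (-0.15)(-0.10) − (0.90)(0.00) = 0.0150
  C_21 = −[(-0.40)(0.55) − (-0.20)(-0.10)] = 0.2400
  C_22 = (0.80)(0.55) − (-0.20)(0.00) = 0.4400
  C_23 = −[(0.80)(-0.10) − (-0.40)(0.00)] = 0.0800
  C_31 = (-0.40)(-0.15) − (-0.20)(0.90) = 0.2400
  C_32 = −[(0.80)(-0.15) − (-0.20)(-0.15)] = 0.1500
  C_33 = (0.80)(0.90) − (-0.40)(-0.15) = 0.6600
det(I−A) = Σ_j (I−A)_1j·C_1j = (0.80)(0.4800) + (-0.40)(0.0825) + (-0.20)(0.0150) = 0.3480
adj(I−A) = Cᵀ =
  [ 0.4800   0.2400   0.2400]
  [ 0.0825   0.4400   0.1500]
  [ 0.0150   0.0800   0.6600]
(I − A)⁻¹ = adj(I−A) / det(I−A) ≈
  [   1.3793     0.6897     0.6897]
  [   0.2371     1.2644     0.4310]
  [   0.0431     0.2299     1.8966]
Δx = (I − A)⁻¹ Δd with Δd having -80 in the Education component and 0 elsewhere.
So Δx_2 = L_21 · (-80), where L_21 = adj(I−A)_21 / det(I−A) = 0.0825 / 0.3480.
Δx_2 = 0.0825 × (-80) / 0.3480 = -6.60 / 0.3480 ≈ -18.966.

Δx_2 = -18.966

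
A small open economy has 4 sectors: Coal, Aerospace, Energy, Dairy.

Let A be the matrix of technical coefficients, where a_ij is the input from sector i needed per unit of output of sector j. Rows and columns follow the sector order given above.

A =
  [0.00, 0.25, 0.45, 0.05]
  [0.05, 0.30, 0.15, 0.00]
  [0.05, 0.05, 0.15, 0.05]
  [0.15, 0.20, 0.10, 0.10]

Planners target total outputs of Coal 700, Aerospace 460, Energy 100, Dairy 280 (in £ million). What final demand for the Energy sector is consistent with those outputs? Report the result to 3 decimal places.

I − A =
  [   1.00    -0.25    -0.45    -0.05]
  [  -0.05     0.70    -0.15     0.00]
  [  -0.05    -0.05     0.85    -0.05]
  [  -0.15    -0.20    -0.10     0.90]
d = (I − A) x:
  d_C = (+1.00)·700 + (-0.25)·460 + (-0.45)·100 + (-0.05)·280 = 526.000
  d_A = (-0.05)·700 + (+0.70)·460 + (-0.15)·100 + (+0.00)·280 = 272.000
  d_E = (-0.05)·700 + (-0.05)·460 + (+0.85)·100 + (-0.05)·280 = 13.000
  d_D = (-0.15)·700 + (-0.20)·460 + (-0.10)·100 + (+0.90)·280 = 45.000

d_E = 13.000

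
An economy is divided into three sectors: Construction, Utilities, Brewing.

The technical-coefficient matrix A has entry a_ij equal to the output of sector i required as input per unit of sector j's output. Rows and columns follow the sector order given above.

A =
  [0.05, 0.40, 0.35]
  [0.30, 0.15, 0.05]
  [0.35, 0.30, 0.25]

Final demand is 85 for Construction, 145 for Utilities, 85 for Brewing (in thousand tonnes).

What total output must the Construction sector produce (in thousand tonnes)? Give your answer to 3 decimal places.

x_C = 386.411

I − A =
  [   0.95    -0.40    -0.35]
  [  -0.30     0.85    -0.05]
  [  -0.35    -0.30     0.75]
Cofactors of I−A, C_ij = (−1)^(i+j)·(minor ij) (rows/columns in the sector order above):
  C_11 = (0.85)(0.75) − (-0.05)(-0.30) = 0.6225
  C_12 = −[(-0.30)(0.75) − (-0.05)(-0.35)] = 0.2425
  C_13 = (-0.30)(-0.30) − (0.85)(-0.35) = 0.3875
  C_21 = −[(-0.40)(0.75) − (-0.35)(-0.30)] = 0.4050
  C_22 = (0.95)(0.75) − (-0.35)(-0.35) = 0.5900
  C_23 = −[(0.95)(-0.30) − (-0.40)(-0.35)] = 0.4250
  C_31 = (-0.40)(-0.05) − (-0.35)(0.85) = 0.3175
  C_32 = −[(0.95)(-0.05) − (-0.35)(-0.30)] = 0.1525
  C_33 = (0.95)(0.85) − (-0.40)(-0.30) = 0.6875
det(I−A) = Σ_j (I−A)_1j·C_1j = (0.95)(0.6225) + (-0.40)(0.2425) + (-0.35)(0.3875) = 0.35875
adj(I−A) = Cᵀ =
  [ 0.6225   0.4050   0.3175]
  [ 0.2425   0.5900   0.1525]
  [ 0.3875   0.4250   0.6875]
(I − A)⁻¹ = adj(I−A) / det(I−A) ≈
  [   1.7352     1.1289     0.8850]
  [   0.6760     1.6446     0.4251]
  [   1.0801     1.1847     1.9164]
x = (I − A)⁻¹ d = adj(I−A)·d / det(I−A), with det(I−A) = 0.35875:
  x_C = (0.6225·85 + 0.4050·145 + 0.3175·85) / 0.35875 = 138.625 / 0.35875 ≈ 386.411
  x_U = (0.2425·85 + 0.5900·145 + 0.1525·85) / 0.35875 = 119.125 / 0.35875 ≈ 332.056
  x_B = (0.3875·85 + 0.4250·145 + 0.6875·85) / 0.35875 = 153.00 / 0.35875 ≈ 426.481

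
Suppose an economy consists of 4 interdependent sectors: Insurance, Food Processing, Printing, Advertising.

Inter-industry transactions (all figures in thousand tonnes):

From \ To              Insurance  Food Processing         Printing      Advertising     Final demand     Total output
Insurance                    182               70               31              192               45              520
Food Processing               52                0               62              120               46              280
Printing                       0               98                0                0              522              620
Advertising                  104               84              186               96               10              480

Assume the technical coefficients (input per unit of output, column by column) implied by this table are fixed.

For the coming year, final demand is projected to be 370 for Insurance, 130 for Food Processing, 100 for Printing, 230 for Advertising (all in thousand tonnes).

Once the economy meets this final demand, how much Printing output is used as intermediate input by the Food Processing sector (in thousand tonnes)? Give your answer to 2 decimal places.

Technical coefficients a_ij = z_ij / X_j:
  a_II = 182/520 = 0.35, a_FI = 52/520 = 0.10, a_PI = 0/520 = 0.00, a_AI = 104/520 = 0.20
  a_IF = 70/280 = 0.25, a_FF = 0/280 = 0.00, a_PF = 98/280 = 0.35, a_AF = 84/280 = 0.30
  a_IP = 31/620 = 0.05, a_FP = 62/620 = 0.10, a_PP = 0/620 = 0.00, a_AP = 186/620 = 0.30
  a_IA = 192/480 = 0.40, a_FA = 120/480 = 0.25, a_PA = 0/480 = 0.00, a_AA = 96/480 = 0.20
I − A =
  [   0.65    -0.25    -0.05    -0.40]
  [  -0.10     1.00    -0.10    -0.25]
  [   0.00    -0.35     1.00     0.00]
  [  -0.20    -0.30    -0.30     0.80]
Compute the cofactors C_ij = (−1)^(i+j)·(3×3 minor ij) of I−A; the adjugate is their transpose:
adj(I−A) = Cᵀ =
  [ 0.670750   0.376000   0.207000   0.452875]
  [ 0.130000   0.440000   0.111250   0.202500]
  [ 0.045500   0.154000   0.346750   0.070875]
  [ 0.233500   0.316750   0.223500   0.600500]
det(I−A) = Σ_j (I−A)_1j·C_1j = (0.65)(0.670750) + (-0.25)(0.130000) + (-0.05)(0.045500) + (-0.40)(0.233500) = 0.3078125
(I − A)⁻¹ = adj(I−A) / det(I−A) ≈
  [   2.1791     1.2215     0.6725     1.4713]
  [   0.4223     1.4294     0.3614     0.6579]
  [   0.1478     0.5003     1.1265     0.2303]
  [   0.7586     1.0290     0.7261     1.9509]
First solve x = (I − A)⁻¹ d = adj(I−A)·d / det(I−A); in particular x_F = (0.130000·370 + 0.440000·130 + 0.111250·100 + 0.202500·230) / 0.3078125 = 163.00 / 0.3078125 ≈ 529.5431.
Intermediate flow from P to F: z_PF = a_PF · x_F = 0.35 × 163.00 / 0.3078125 = 57.05 / 0.3078125 ≈ 185.34.

z_PF = 185.34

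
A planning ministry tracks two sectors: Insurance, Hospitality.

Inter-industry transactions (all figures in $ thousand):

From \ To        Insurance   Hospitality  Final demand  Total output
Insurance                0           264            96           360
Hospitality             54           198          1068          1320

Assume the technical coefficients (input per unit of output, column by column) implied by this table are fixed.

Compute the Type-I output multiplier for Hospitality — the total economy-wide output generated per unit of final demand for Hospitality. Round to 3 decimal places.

Technical coefficients a_ij = z_ij / X_j:
  a_11 = 0/360 = 0.00, a_21 = 54/360 = 0.15
  a_12 = 264/1320 = 0.20, a_22 = 198/1320 = 0.15
I − A =
  [   1.00    -0.20]
  [  -0.15     0.85]
det(I−A) = (1.00)(0.85) − (-0.20)(-0.15) = 0.8200
adj(I−A) = [[0.85, 0.20], [0.15, 1.00]]
(I − A)⁻¹ = adj(I−A) / det(I−A) ≈
  [   1.0366     0.2439]
  [   0.1829     1.2195]
The output multiplier for sector j is the column-j sum of the Leontief inverse (I − A)⁻¹ = adj(I−A) / det(I−A).
Column 2 of adj(I−A): (0.20, 1.00); det(I−A) = 0.8200.
m_2 = (0.20 + 1.00) / 0.8200 = 1.20 / 0.8200 ≈ 1.463.

m_2 = 1.463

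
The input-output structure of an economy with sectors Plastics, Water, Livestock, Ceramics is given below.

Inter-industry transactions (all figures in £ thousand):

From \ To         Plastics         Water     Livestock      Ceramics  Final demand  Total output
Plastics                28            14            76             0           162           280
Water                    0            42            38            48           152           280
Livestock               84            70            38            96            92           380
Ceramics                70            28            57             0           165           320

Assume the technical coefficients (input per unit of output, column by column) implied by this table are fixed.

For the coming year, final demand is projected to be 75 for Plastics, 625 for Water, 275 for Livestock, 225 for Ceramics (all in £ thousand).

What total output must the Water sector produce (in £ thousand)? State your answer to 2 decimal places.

Technical coefficients a_ij = z_ij / X_j:
  a_PP = 28/280 = 0.10, a_WP = 0/280 = 0.00, a_LP = 84/280 = 0.30, a_CP = 70/280 = 0.25
  a_PW = 14/280 = 0.05, a_WW = 42/280 = 0.15, a_LW = 70/280 = 0.25, a_CW = 28/280 = 0.10
  a_PL = 76/380 = 0.20, a_WL = 38/380 = 0.10, a_LL = 38/380 = 0.10, a_CL = 57/380 = 0.15
  a_PC = 0/320 = 0.00, a_WC = 48/320 = 0.15, a_LC = 96/320 = 0.30, a_CC = 0/320 = 0.00
I − A =
  [   0.90    -0.05    -0.20     0.00]
  [   0.00     0.85    -0.10    -0.15]
  [  -0.30    -0.25     0.90    -0.30]
  [  -0.25    -0.10    -0.15     1.00]
Compute the cofactors C_ij = (−1)^(i+j)·(3×3 minor ij) of I−A; the adjugate is their transpose:
adj(I−A) = Cᵀ =
  [ 0.679625   0.098750   0.173125   0.066750]
  [ 0.078000   0.694500   0.117750   0.139500]
  [ 0.323625   0.270750   0.749625   0.265500]
  [ 0.226250   0.134750   0.167500   0.613500]
det(I−A) = Σ_j (I−A)_1j·C_1j = (0.90)(0.679625) + (-0.05)(0.078000) + (-0.20)(0.323625) + (0.00)(0.226250) = 0.5430375
(I − A)⁻¹ = adj(I−A) / det(I−A) ≈
  [   1.2515     0.1818     0.3188     0.1229]
  [   0.1436     1.2789     0.2168     0.2569]
  [   0.5960     0.4986     1.3804     0.4889]
  [   0.4166     0.2481     0.3085     1.1298]
x = (I − A)⁻¹ d = adj(I−A)·d / det(I−A), with det(I−A) = 0.5430375:
  x_P = (0.679625·75 + 0.098750·625 + 0.173125·275 + 0.066750·225) / 0.5430375 = 175.31875 / 0.5430375 ≈ 322.85
  x_W = (0.078000·75 + 0.694500·625 + 0.117750·275 + 0.139500·225) / 0.5430375 = 503.68125 / 0.5430375 ≈ 927.53
  x_L = (0.323625·75 + 0.270750·625 + 0.749625·275 + 0.265500·225) / 0.5430375 = 459.375 / 0.5430375 ≈ 845.94
  x_C = (0.226250·75 + 0.134750·625 + 0.167500·275 + 0.613500·225) / 0.5430375 = 285.2875 / 0.5430375 ≈ 525.36

x_W = 927.53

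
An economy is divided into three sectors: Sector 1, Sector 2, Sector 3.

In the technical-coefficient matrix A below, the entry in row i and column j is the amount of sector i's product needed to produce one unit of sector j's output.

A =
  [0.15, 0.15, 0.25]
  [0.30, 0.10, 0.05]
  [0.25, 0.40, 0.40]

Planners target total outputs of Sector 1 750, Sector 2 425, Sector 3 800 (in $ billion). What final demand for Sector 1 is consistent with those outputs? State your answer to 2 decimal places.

d_1 = 373.75

I − A =
  [   0.85    -0.15    -0.25]
  [  -0.30     0.90    -0.05]
  [  -0.25    -0.40     0.60]
d = (I − A) x:
  d_1 = (+0.85)·750 + (-0.15)·425 + (-0.25)·800 = 373.75
  d_2 = (-0.30)·750 + (+0.90)·425 + (-0.05)·800 = 117.50
  d_3 = (-0.25)·750 + (-0.40)·425 + (+0.60)·800 = 122.50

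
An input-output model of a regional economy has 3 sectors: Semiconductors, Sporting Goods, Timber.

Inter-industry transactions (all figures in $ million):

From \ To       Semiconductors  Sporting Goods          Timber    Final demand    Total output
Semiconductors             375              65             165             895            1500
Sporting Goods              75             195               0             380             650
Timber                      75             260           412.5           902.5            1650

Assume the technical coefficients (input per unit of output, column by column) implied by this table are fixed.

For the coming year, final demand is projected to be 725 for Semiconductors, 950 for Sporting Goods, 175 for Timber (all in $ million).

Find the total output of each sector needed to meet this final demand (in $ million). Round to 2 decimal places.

x_1 = 1305.92, x_2 = 1450.42, x_3 = 1093.95

Technical coefficients a_ij = z_ij / X_j:
  a_11 = 375/1500 = 0.25, a_21 = 75/1500 = 0.05, a_31 = 75/1500 = 0.05
  a_12 = 65/650 = 0.10, a_22 = 195/650 = 0.30, a_32 = 260/650 = 0.40
  a_13 = 165/1650 = 0.10, a_23 = 0/1650 = 0.00, a_33 = 412.5/1650 = 0.25
I − A =
  [   0.75    -0.10    -0.10]
  [  -0.05     0.70     0.00]
  [  -0.05    -0.40     0.75]
Cofactors of I−A, C_ij = (−1)^(i+j)·(minor ij) (rows/columns in the sector order above):
  C_11 = (0.70)(0.75) − (0.00)(-0.40) = 0.5250
  C_12 = −[(-0.05)(0.75) − (0.00)(-0.05)] = 0.0375
  C_13 = (-0.05)(-0.40) − (0.70)(-0.05) = 0.0550
  C_21 = −[(-0.10)(0.75) − (-0.10)(-0.40)] = 0.1150
  C_22 = (0.75)(0.75) − (-0.10)(-0.05) = 0.5575
  C_23 = −[(0.75)(-0.40) − (-0.10)(-0.05)] = 0.3050
  C_31 = (-0.10)(0.00) − (-0.10)(0.70) = 0.0700
  C_32 = −[(0.75)(0.00) − (-0.10)(-0.05)] = 0.0050
  C_33 = (0.75)(0.70) − (-0.10)(-0.05) = 0.5200
det(I−A) = Σ_j (I−A)_1j·C_1j = (0.75)(0.5250) + (-0.10)(0.0375) + (-0.10)(0.0550) = 0.3845
adj(I−A) = Cᵀ =
  [ 0.5250   0.1150   0.0700]
  [ 0.0375   0.5575   0.0050]
  [ 0.0550   0.3050   0.5200]
(I − A)⁻¹ = adj(I−A) / det(I−A) ≈
  [   1.3654     0.2991     0.1821]
  [   0.0975     1.4499     0.0130]
  [   0.1430     0.7932     1.3524]
x = (I − A)⁻¹ d = adj(I−A)·d / det(I−A), with det(I−A) = 0.3845:
  x_1 = (0.5250·725 + 0.1150·950 + 0.0700·175) / 0.3845 = 502.125 / 0.3845 ≈ 1305.92
  x_2 = (0.0375·725 + 0.5575·950 + 0.0050·175) / 0.3845 = 557.6875 / 0.3845 ≈ 1450.42
  x_3 = (0.0550·725 + 0.3050·950 + 0.5200·175) / 0.3845 = 420.625 / 0.3845 ≈ 1093.95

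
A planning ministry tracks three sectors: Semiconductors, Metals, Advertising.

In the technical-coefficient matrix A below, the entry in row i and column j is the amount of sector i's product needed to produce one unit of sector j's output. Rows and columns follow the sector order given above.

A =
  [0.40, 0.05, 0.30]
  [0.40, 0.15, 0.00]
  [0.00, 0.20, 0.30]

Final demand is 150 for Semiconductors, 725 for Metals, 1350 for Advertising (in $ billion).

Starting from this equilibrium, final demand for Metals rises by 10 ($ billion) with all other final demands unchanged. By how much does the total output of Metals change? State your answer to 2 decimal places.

Δx_2 = 13.17

I − A =
  [   0.60    -0.05    -0.30]
  [  -0.40     0.85     0.00]
  [   0.00    -0.20     0.70]
Cofactors of I−A, C_ij = (−1)^(i+j)·(minor ij) (rows/columns in the sector order above):
  C_11 = (0.85)(0.70) − (0.00)(-0.20) = 0.5950
  C_12 = −[(-0.40)(0.70) − (0.00)(0.00)] = 0.2800
  C_13 = (-0.40)(-0.20) − (0.85)(0.00) = 0.0800
  C_21 = −[(-0.05)(0.70) − (-0.30)(-0.20)] = 0.0950
  C_22 = (0.60)(0.70) − (-0.30)(0.00) = 0.4200
  C_23 = −[(0.60)(-0.20) − (-0.05)(0.00)] = 0.1200
  C_31 = (-0.05)(0.00) − (-0.30)(0.85) = 0.2550
  C_32 = −[(0.60)(0.00) − (-0.30)(-0.40)] = 0.1200
  C_33 = (0.60)(0.85) − (-0.05)(-0.40) = 0.4900
det(I−A) = Σ_j (I−A)_1j·C_1j = (0.60)(0.5950) + (-0.05)(0.2800) + (-0.30)(0.0800) = 0.3190
adj(I−A) = Cᵀ =
  [ 0.5950   0.0950   0.2550]
  [ 0.2800   0.4200   0.1200]
  [ 0.0800   0.1200   0.4900]
(I − A)⁻¹ = adj(I−A) / det(I−A) ≈
  [   1.8652     0.2978     0.7994]
  [   0.8777     1.3166     0.3762]
  [   0.2508     0.3762     1.5361]
Δx = (I − A)⁻¹ Δd with Δd having +10 in the Metals component and 0 elsewhere.
So Δx_2 = L_22 · (+10), where L_22 = adj(I−A)_22 / det(I−A) = 0.4200 / 0.3190.
Δx_2 = 0.4200 × (+10) / 0.3190 = 4.20 / 0.3190 ≈ 13.17.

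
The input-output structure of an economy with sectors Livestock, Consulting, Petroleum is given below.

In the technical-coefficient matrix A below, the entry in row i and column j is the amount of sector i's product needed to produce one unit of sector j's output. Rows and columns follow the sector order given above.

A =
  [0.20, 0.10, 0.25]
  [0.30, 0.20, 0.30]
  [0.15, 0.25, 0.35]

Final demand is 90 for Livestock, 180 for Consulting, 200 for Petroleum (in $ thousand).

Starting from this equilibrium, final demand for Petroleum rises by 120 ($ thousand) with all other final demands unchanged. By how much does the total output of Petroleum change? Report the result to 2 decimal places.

I − A =
  [   0.80    -0.10    -0.25]
  [  -0.30     0.80    -0.30]
  [  -0.15    -0.25     0.65]
Cofactors of I−A, C_ij = (−1)^(i+j)·(minor ij) (rows/columns in the sector order above):
  C_11 = (0.80)(0.65) − (-0.30)(-0.25) = 0.4450
  C_12 = −[(-0.30)(0.65) − (-0.30)(-0.15)] = 0.2400
  C_13 = (-0.30)(-0.25) − (0.80)(-0.15) = 0.1950
  C_21 = −[(-0.10)(0.65) − (-0.25)(-0.25)] = 0.1275
  C_22 = (0.80)(0.65) − (-0.25)(-0.15) = 0.4825
  C_23 = −[(0.80)(-0.25) − (-0.10)(-0.15)] = 0.2150
  C_31 = (-0.10)(-0.30) − (-0.25)(0.80) = 0.2300
  C_32 = −[(0.80)(-0.30) − (-0.25)(-0.30)] = 0.3150
  C_33 = (0.80)(0.80) − (-0.10)(-0.30) = 0.6100
det(I−A) = Σ_j (I−A)_1j·C_1j = (0.80)(0.4450) + (-0.10)(0.2400) + (-0.25)(0.1950) = 0.28325
adj(I−A) = Cᵀ =
  [ 0.4450   0.1275   0.2300]
  [ 0.2400   0.4825   0.3150]
  [ 0.1950   0.2150   0.6100]
(I − A)⁻¹ = adj(I−A) / det(I−A) ≈
  [   1.5711     0.4501     0.8120]
  [   0.8473     1.7034     1.1121]
  [   0.6884     0.7590     2.1536]
Δx = (I − A)⁻¹ Δd with Δd having +120 in the Petroleum component and 0 elsewhere.
So Δx_P = L_PP · (+120), where L_PP = adj(I−A)_PP / det(I−A) = 0.6100 / 0.28325.
Δx_P = 0.6100 × (+120) / 0.28325 = 73.20 / 0.28325 ≈ 258.43.

Δx_P = 258.43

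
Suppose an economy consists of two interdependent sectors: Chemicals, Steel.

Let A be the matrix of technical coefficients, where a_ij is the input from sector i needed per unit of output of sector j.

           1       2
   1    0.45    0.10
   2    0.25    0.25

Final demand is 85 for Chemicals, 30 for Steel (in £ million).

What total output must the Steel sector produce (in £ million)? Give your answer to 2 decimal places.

x_2 = 97.42

I − A =
  [   0.55    -0.10]
  [  -0.25     0.75]
det(I−A) = (0.55)(0.75) − (-0.10)(-0.25) = 0.3875
adj(I−A) = [[0.75, 0.10], [0.25, 0.55]]
(I − A)⁻¹ = adj(I−A) / det(I−A) ≈
  [   1.9355     0.2581]
  [   0.6452     1.4194]
x = (I − A)⁻¹ d = adj(I−A)·d / det(I−A), with det(I−A) = 0.3875:
  x_1 = (0.75·85 + 0.10·30) / 0.3875 = 66.75 / 0.3875 ≈ 172.26
  x_2 = (0.25·85 + 0.55·30) / 0.3875 = 37.75 / 0.3875 ≈ 97.42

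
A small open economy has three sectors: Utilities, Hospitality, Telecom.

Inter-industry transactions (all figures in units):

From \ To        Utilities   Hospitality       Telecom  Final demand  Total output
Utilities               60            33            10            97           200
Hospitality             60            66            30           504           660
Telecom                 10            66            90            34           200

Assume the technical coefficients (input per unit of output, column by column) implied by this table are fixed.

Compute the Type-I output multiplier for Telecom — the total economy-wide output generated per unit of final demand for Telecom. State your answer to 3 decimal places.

Technical coefficients a_ij = z_ij / X_j:
  a_UU = 60/200 = 0.30, a_HU = 60/200 = 0.30, a_TU = 10/200 = 0.05
  a_UH = 33/660 = 0.05, a_HH = 66/660 = 0.10, a_TH = 66/660 = 0.10
  a_UT = 10/200 = 0.05, a_HT = 30/200 = 0.15, a_TT = 90/200 = 0.45
I − A =
  [   0.70    -0.05    -0.05]
  [  -0.30     0.90    -0.15]
  [  -0.05    -0.10     0.55]
Cofactors of I−A, C_ij = (−1)^(i+j)·(minor ij) (rows/columns in the sector order above):
  C_11 = (0.90)(0.55) − (-0.15)(-0.10) = 0.4800
  C_12 = −[(-0.30)(0.55) − (-0.15)(-0.05)] = 0.1725
  C_13 = (-0.30)(-0.10) − (0.90)(-0.05) = 0.0750
  C_21 = −[(-0.05)(0.55) − (-0.05)(-0.10)] = 0.0325
  C_22 = (0.70)(0.55) − (-0.05)(-0.05) = 0.3825
  C_23 = −[(0.70)(-0.10) − (-0.05)(-0.05)] = 0.0725
  C_31 = (-0.05)(-0.15) − (-0.05)(0.90) = 0.0525
  C_32 = −[(0.70)(-0.15) − (-0.05)(-0.30)] = 0.1200
  C_33 = (0.70)(0.90) − (-0.05)(-0.30) = 0.6150
det(I−A) = Σ_j (I−A)_1j·C_1j = (0.70)(0.4800) + (-0.05)(0.1725) + (-0.05)(0.0750) = 0.323625
adj(I−A) = Cᵀ =
  [ 0.4800   0.0325   0.0525]
  [ 0.1725   0.3825   0.1200]
  [ 0.0750   0.0725   0.6150]
(I − A)⁻¹ = adj(I−A) / det(I−A) ≈
  [   1.4832     0.1004     0.1622]
  [   0.5330     1.1819     0.3708]
  [   0.2317     0.2240     1.9003]
The output multiplier for sector j is the column-j sum of the Leontief inverse (I − A)⁻¹ = adj(I−A) / det(I−A).
Column T of adj(I−A): (0.0525, 0.1200, 0.6150); det(I−A) = 0.323625.
m_T = (0.0525 + 0.1200 + 0.6150) / 0.323625 = 0.7875 / 0.323625 ≈ 2.433.

m_T = 2.433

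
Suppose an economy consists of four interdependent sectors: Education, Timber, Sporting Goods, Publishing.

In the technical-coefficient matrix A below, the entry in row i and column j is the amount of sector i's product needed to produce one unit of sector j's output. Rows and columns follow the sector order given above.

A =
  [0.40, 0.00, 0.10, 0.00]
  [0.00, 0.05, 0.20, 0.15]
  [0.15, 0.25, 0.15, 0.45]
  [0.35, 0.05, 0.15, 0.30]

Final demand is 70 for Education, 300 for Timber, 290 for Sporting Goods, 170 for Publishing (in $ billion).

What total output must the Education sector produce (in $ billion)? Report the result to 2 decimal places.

I − A =
  [   0.60     0.00    -0.10     0.00]
  [   0.00     0.95    -0.20    -0.15]
  [  -0.15    -0.25     0.85    -0.45]
  [  -0.35    -0.05    -0.15     0.70]
Compute the cofactors C_ij = (−1)^(i+j)·(3×3 minor ij) of I−A; the adjugate is their transpose:
adj(I−A) = Cᵀ =
  [ 0.449625   0.019750   0.065750   0.046500]
  [ 0.100500   0.290250   0.102750   0.128250]
  [ 0.261375   0.118500   0.394500   0.279000]
  [ 0.288000   0.056000   0.124750   0.440250]
det(I−A) = Σ_j (I−A)_1j·C_1j = (0.60)(0.449625) + (0.00)(0.100500) + (-0.10)(0.261375) + (0.00)(0.288000) = 0.2436375
(I − A)⁻¹ = adj(I−A) / det(I−A) ≈
  [   1.8455     0.0811     0.2699     0.1909]
  [   0.4125     1.1913     0.4217     0.5264]
  [   1.0728     0.4864     1.6192     1.1451]
  [   1.1821     0.2298     0.5120     1.8070]
x = (I − A)⁻¹ d = adj(I−A)·d / det(I−A), with det(I−A) = 0.2436375:
  x_1 = (0.449625·70 + 0.019750·300 + 0.065750·290 + 0.046500·170) / 0.2436375 = 64.37125 / 0.2436375 ≈ 264.21
  x_2 = (0.100500·70 + 0.290250·300 + 0.102750·290 + 0.128250·170) / 0.2436375 = 145.71 / 0.2436375 ≈ 598.06
  x_3 = (0.261375·70 + 0.118500·300 + 0.394500·290 + 0.279000·170) / 0.2436375 = 215.68125 / 0.2436375 ≈ 885.25
  x_4 = (0.288000·70 + 0.056000·300 + 0.124750·290 + 0.440250·170) / 0.2436375 = 147.98 / 0.2436375 ≈ 607.38

x_1 = 264.21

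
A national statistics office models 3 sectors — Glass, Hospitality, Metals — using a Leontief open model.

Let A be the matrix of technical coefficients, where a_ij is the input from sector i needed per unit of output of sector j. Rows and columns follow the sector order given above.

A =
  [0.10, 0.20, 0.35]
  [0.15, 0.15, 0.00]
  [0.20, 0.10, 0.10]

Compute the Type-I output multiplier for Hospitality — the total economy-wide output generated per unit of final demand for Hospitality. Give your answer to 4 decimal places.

m_2 = 1.8182

I − A =
  [   0.90    -0.20    -0.35]
  [  -0.15     0.85     0.00]
  [  -0.20    -0.10     0.90]
Cofactors of I−A, C_ij = (−1)^(i+j)·(minor ij) (rows/columns in the sector order above):
  C_11 = (0.85)(0.90) − (0.00)(-0.10) = 0.7650
  C_12 = −[(-0.15)(0.90) − (0.00)(-0.20)] = 0.1350
  C_13 = (-0.15)(-0.10) − (0.85)(-0.20) = 0.1850
  C_21 = −[(-0.20)(0.90) − (-0.35)(-0.10)] = 0.2150
  C_22 = (0.90)(0.90) − (-0.35)(-0.20) = 0.7400
  C_23 = −[(0.90)(-0.10) − (-0.20)(-0.20)] = 0.1300
  C_31 = (-0.20)(0.00) − (-0.35)(0.85) = 0.2975
  C_32 = −[(0.90)(0.00) − (-0.35)(-0.15)] = 0.0525
  C_33 = (0.90)(0.85) − (-0.20)(-0.15) = 0.7350
det(I−A) = Σ_j (I−A)_1j·C_1j = (0.90)(0.7650) + (-0.20)(0.1350) + (-0.35)(0.1850) = 0.59675
adj(I−A) = Cᵀ =
  [ 0.7650   0.2150   0.2975]
  [ 0.1350   0.7400   0.0525]
  [ 0.1850   0.1300   0.7350]
(I − A)⁻¹ = adj(I−A) / det(I−A) ≈
  [   1.28194     0.36028     0.49853]
  [   0.22623     1.24005     0.08798]
  [   0.31001     0.21785     1.23167]
The output multiplier for sector j is the column-j sum of the Leontief inverse (I − A)⁻¹ = adj(I−A) / det(I−A).
Column 2 of adj(I−A): (0.2150, 0.7400, 0.1300); det(I−A) = 0.59675.
m_2 = (0.2150 + 0.7400 + 0.1300) / 0.59675 = 1.085 / 0.59675 ≈ 1.8182.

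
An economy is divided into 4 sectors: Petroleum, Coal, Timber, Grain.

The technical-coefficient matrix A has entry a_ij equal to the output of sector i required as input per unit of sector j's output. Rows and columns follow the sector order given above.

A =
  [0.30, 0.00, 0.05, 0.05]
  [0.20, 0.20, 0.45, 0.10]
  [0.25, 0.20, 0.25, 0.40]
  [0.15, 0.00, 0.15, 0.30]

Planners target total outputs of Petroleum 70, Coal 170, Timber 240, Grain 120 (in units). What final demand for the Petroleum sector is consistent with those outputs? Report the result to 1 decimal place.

d_1 = 31.0

I − A =
  [   0.70     0.00    -0.05    -0.05]
  [  -0.20     0.80    -0.45    -0.10]
  [  -0.25    -0.20     0.75    -0.40]
  [  -0.15     0.00    -0.15     0.70]
d = (I − A) x:
  d_1 = (+0.70)·70 + (+0.00)·170 + (-0.05)·240 + (-0.05)·120 = 31.0
  d_2 = (-0.20)·70 + (+0.80)·170 + (-0.45)·240 + (-0.10)·120 = 2.0
  d_3 = (-0.25)·70 + (-0.20)·170 + (+0.75)·240 + (-0.40)·120 = 80.5
  d_4 = (-0.15)·70 + (+0.00)·170 + (-0.15)·240 + (+0.70)·120 = 37.5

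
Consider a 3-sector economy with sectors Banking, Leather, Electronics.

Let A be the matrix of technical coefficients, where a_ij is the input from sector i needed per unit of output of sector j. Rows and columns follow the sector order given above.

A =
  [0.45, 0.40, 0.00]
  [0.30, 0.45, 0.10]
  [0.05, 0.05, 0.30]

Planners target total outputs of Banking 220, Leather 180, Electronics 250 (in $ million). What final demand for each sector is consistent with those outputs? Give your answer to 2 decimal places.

d_B = 49.00, d_L = 8.00, d_E = 155.00

I − A =
  [   0.55    -0.40     0.00]
  [  -0.30     0.55    -0.10]
  [  -0.05    -0.05     0.70]
d = (I − A) x:
  d_B = (+0.55)·220 + (-0.40)·180 + (+0.00)·250 = 49.00
  d_L = (-0.30)·220 + (+0.55)·180 + (-0.10)·250 = 8.00
  d_E = (-0.05)·220 + (-0.05)·180 + (+0.70)·250 = 155.00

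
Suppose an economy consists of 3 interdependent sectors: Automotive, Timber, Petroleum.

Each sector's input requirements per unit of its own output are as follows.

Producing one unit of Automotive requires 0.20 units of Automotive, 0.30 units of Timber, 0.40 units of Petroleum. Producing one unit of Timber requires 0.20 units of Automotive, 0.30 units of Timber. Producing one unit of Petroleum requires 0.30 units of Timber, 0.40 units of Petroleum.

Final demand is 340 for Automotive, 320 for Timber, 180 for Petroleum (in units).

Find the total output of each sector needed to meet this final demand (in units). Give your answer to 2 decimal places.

I − A =
  [   0.80    -0.20     0.00]
  [  -0.30     0.70    -0.30]
  [  -0.40     0.00     0.60]
Cofactors of I−A, C_ij = (−1)^(i+j)·(minor ij) (rows/columns in the sector order above):
  C_11 = (0.70)(0.60) − (-0.30)(0.00) = 0.4200
  C_12 = −[(-0.30)(0.60) − (-0.30)(-0.40)] = 0.3000
  C_13 = (-0.30)(0.00) − (0.70)(-0.40) = 0.2800
  C_21 = −[(-0.20)(0.60) − (0.00)(0.00)] = 0.1200
  C_22 = (0.80)(0.60) − (0.00)(-0.40) = 0.4800
  C_23 = −[(0.80)(0.00) − (-0.20)(-0.40)] = 0.0800
  C_31 = (-0.20)(-0.30) − (0.00)(0.70) = 0.0600
  C_32 = −[(0.80)(-0.30) − (0.00)(-0.30)] = 0.2400
  C_33 = (0.80)(0.70) − (-0.20)(-0.30) = 0.5000
det(I−A) = Σ_j (I−A)_1j·C_1j = (0.80)(0.4200) + (-0.20)(0.3000) + (0.00)(0.2800) = 0.2760
adj(I−A) = Cᵀ =
  [ 0.4200   0.1200   0.0600]
  [ 0.3000   0.4800   0.2400]
  [ 0.2800   0.0800   0.5000]
(I − A)⁻¹ = adj(I−A) / det(I−A) ≈
  [   1.5217     0.4348     0.2174]
  [   1.0870     1.7391     0.8696]
  [   1.0145     0.2899     1.8116]
x = (I − A)⁻¹ d = adj(I−A)·d / det(I−A), with det(I−A) = 0.2760:
  x_A = (0.4200·340 + 0.1200·320 + 0.0600·180) / 0.2760 = 192.00 / 0.2760 ≈ 695.65
  x_T = (0.3000·340 + 0.4800·320 + 0.2400·180) / 0.2760 = 298.80 / 0.2760 ≈ 1082.61
  x_P = (0.2800·340 + 0.0800·320 + 0.5000·180) / 0.2760 = 210.80 / 0.2760 ≈ 763.77

x_A = 695.65, x_T = 1082.61, x_P = 763.77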